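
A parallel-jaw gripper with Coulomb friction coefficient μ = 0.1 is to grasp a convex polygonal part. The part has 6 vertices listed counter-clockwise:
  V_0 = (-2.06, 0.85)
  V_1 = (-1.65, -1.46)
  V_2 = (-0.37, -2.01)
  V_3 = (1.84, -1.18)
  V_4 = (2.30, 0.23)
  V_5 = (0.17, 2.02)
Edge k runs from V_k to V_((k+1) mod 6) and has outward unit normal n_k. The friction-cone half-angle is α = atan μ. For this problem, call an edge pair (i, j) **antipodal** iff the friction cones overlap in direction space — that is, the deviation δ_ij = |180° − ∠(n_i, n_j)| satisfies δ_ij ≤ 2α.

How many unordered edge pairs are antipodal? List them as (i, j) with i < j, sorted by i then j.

count = 1; pairs: (2,5)

α = atan 0.1 = 5.71°;  2α = 11.42°
n_0 = (-0.9846, -0.1748)
n_1 = (-0.3948, -0.9188)
n_2 = (+0.3516, -0.9362)
n_3 = (+0.9507, -0.3102)
n_4 = (+0.6434, +0.7656)
n_5 = (-0.4646, +0.8855)
  (0,1): δ = 123.32°  ·
  (0,2): δ = 79.48°  ·
  (0,3): δ = 28.13°  ·
  (0,4): δ = 39.89°  ·
  (0,5): δ = 107.62°  ·
  (1,2): δ = 136.16°  ·
  (1,3): δ = 84.82°  ·
  (1,4): δ = 16.79°  ·
  (1,5): δ = 50.94°  ·
  (2,3): δ = 128.65°  ·
  (2,4): δ = 60.63°  ·
  (2,5): δ = 7.10°  ✓
  (3,4): δ = 111.97°  ·
  (3,5): δ = 44.25°  ·
  (4,5): δ = 112.27°  ·
antipodal pairs: 1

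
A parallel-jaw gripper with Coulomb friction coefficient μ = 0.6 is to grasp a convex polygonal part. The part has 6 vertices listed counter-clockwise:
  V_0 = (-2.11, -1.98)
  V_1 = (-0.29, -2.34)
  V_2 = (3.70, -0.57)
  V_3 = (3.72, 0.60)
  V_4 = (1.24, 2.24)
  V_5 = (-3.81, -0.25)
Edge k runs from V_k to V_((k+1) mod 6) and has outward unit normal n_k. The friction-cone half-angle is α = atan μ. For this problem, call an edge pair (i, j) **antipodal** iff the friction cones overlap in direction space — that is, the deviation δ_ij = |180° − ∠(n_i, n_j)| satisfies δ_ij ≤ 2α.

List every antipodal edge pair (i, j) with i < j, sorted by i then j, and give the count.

α = atan 0.6 = 30.96°;  2α = 61.93°
n_0 = (-0.1940, -0.9810)
n_1 = (+0.4055, -0.9141)
n_2 = (+0.9999, -0.0171)
n_3 = (+0.5516, +0.8341)
n_4 = (-0.4422, +0.8969)
n_5 = (-0.7133, -0.7009)
  (0,1): δ = 144.89°  ·
  (0,2): δ = 79.79°  ·
  (0,3): δ = 22.29°  ✓
  (0,4): δ = 37.44°  ✓
  (0,5): δ = 145.69°  ·
  (1,2): δ = 114.90°  ·
  (1,3): δ = 57.40°  ✓
  (1,4): δ = 2.32°  ✓
  (1,5): δ = 110.58°  ·
  (2,3): δ = 122.50°  ·
  (2,4): δ = 62.77°  ·
  (2,5): δ = 45.48°  ✓
  (3,4): δ = 120.28°  ·
  (3,5): δ = 12.02°  ✓
  (4,5): δ = 71.75°  ·
antipodal pairs: 6

count = 6; pairs: (0,3), (0,4), (1,3), (1,4), (2,5), (3,5)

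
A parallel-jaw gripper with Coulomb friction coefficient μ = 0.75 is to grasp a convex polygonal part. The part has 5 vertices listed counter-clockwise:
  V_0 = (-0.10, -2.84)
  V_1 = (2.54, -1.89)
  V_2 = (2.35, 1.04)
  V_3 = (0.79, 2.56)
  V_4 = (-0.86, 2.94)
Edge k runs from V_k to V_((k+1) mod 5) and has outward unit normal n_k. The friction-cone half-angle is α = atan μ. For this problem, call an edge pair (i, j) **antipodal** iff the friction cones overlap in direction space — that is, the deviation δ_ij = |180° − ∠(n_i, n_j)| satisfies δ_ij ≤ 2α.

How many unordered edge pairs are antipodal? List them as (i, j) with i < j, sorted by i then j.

α = atan 0.75 = 36.87°;  2α = 73.74°
n_0 = (+0.3386, -0.9409)
n_1 = (+0.9979, +0.0647)
n_2 = (+0.6979, +0.7162)
n_3 = (+0.2244, +0.9745)
n_4 = (-0.9915, -0.1304)
  (0,1): δ = 106.08°  ·
  (0,2): δ = 64.05°  ✓
  (0,3): δ = 32.76°  ✓
  (0,4): δ = 77.70°  ·
  (1,2): δ = 137.97°  ·
  (1,3): δ = 106.68°  ·
  (1,4): δ = 3.78°  ✓
  (2,3): δ = 148.71°  ·
  (2,4): δ = 38.25°  ✓
  (3,4): δ = 69.54°  ✓
antipodal pairs: 5

count = 5; pairs: (0,2), (0,3), (1,4), (2,4), (3,4)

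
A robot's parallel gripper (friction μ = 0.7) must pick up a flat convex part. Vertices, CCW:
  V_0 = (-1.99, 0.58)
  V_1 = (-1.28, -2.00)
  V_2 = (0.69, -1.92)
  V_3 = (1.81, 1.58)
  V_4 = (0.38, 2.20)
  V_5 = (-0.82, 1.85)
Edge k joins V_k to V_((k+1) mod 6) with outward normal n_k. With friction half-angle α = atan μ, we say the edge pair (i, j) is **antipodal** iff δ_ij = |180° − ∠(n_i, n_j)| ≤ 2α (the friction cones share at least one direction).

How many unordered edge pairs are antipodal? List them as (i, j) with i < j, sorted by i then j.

α = atan 0.7 = 34.99°;  2α = 69.98°
n_0 = (-0.9642, -0.2653)
n_1 = (+0.0406, -0.9992)
n_2 = (+0.9524, -0.3048)
n_3 = (+0.3978, +0.9175)
n_4 = (-0.2800, +0.9600)
n_5 = (-0.7355, +0.6776)
  (0,1): δ = 103.06°  ·
  (0,2): δ = 33.13°  ✓
  (0,3): δ = 51.17°  ✓
  (0,4): δ = 90.87°  ·
  (0,5): δ = 121.96°  ·
  (1,2): δ = 110.07°  ·
  (1,3): δ = 25.77°  ✓
  (1,4): δ = 13.93°  ✓
  (1,5): δ = 45.02°  ✓
  (2,3): δ = 95.70°  ·
  (2,4): δ = 56.00°  ✓
  (2,5): δ = 24.91°  ✓
  (3,4): δ = 140.30°  ·
  (3,5): δ = 109.21°  ·
  (4,5): δ = 148.91°  ·
antipodal pairs: 7

count = 7; pairs: (0,2), (0,3), (1,3), (1,4), (1,5), (2,4), (2,5)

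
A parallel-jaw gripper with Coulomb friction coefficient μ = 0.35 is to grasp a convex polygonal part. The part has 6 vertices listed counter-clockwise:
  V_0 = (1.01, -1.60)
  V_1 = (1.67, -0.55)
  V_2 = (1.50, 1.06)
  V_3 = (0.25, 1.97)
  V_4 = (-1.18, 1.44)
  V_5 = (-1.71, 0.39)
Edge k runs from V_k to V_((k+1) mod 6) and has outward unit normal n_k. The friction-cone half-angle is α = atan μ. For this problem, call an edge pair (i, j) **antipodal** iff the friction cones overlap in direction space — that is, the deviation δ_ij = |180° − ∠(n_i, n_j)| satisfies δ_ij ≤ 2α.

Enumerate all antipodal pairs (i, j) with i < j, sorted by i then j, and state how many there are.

α = atan 0.35 = 19.29°;  2α = 38.58°
n_0 = (+0.8466, -0.5322)
n_1 = (+0.9945, +0.1050)
n_2 = (+0.5886, +0.8085)
n_3 = (-0.3475, +0.9377)
n_4 = (-0.8927, +0.4506)
n_5 = (-0.5905, -0.8071)
  (0,1): δ = 141.82°  ·
  (0,2): δ = 93.90°  ·
  (0,3): δ = 37.51°  ✓
  (0,4): δ = 5.37°  ✓
  (0,5): δ = 85.96°  ·
  (1,2): δ = 132.08°  ·
  (1,3): δ = 75.69°  ·
  (1,4): δ = 32.81°  ✓
  (1,5): δ = 47.78°  ·
  (2,3): δ = 123.61°  ·
  (2,4): δ = 80.73°  ·
  (2,5): δ = 0.14°  ✓
  (3,4): δ = 137.12°  ·
  (3,5): δ = 56.53°  ·
  (4,5): δ = 99.41°  ·
antipodal pairs: 4

count = 4; pairs: (0,3), (0,4), (1,4), (2,5)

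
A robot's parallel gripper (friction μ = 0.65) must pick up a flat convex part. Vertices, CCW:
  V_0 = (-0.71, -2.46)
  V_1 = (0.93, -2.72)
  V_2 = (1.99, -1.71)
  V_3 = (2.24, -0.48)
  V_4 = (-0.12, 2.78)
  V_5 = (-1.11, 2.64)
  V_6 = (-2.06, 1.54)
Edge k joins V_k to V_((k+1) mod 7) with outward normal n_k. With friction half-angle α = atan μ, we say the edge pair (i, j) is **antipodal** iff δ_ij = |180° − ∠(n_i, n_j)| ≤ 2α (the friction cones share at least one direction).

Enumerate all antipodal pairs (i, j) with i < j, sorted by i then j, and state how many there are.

α = atan 0.65 = 33.02°;  2α = 66.05°
n_0 = (-0.1566, -0.9877)
n_1 = (+0.6898, -0.7240)
n_2 = (+0.9800, -0.1992)
n_3 = (+0.8100, +0.5864)
n_4 = (-0.1400, +0.9901)
n_5 = (-0.7568, +0.6536)
n_6 = (-0.9475, -0.3198)
  (0,1): δ = 127.38°  ·
  (0,2): δ = 92.48°  ·
  (0,3): δ = 45.09°  ✓
  (0,4): δ = 17.06°  ✓
  (0,5): δ = 58.19°  ✓
  (0,6): δ = 117.66°  ·
  (1,2): δ = 145.11°  ·
  (1,3): δ = 97.71°  ·
  (1,4): δ = 35.57°  ✓
  (1,5): δ = 5.57°  ✓
  (1,6): δ = 65.03°  ✓
  (2,3): δ = 132.61°  ·
  (2,4): δ = 70.46°  ·
  (2,5): δ = 29.33°  ✓
  (2,6): δ = 30.14°  ✓
  (3,4): δ = 117.85°  ·
  (3,5): δ = 76.72°  ·
  (3,6): δ = 17.25°  ✓
  (4,5): δ = 138.86°  ·
  (4,6): δ = 79.40°  ·
  (5,6): δ = 120.54°  ·
antipodal pairs: 9

count = 9; pairs: (0,3), (0,4), (0,5), (1,4), (1,5), (1,6), (2,5), (2,6), (3,6)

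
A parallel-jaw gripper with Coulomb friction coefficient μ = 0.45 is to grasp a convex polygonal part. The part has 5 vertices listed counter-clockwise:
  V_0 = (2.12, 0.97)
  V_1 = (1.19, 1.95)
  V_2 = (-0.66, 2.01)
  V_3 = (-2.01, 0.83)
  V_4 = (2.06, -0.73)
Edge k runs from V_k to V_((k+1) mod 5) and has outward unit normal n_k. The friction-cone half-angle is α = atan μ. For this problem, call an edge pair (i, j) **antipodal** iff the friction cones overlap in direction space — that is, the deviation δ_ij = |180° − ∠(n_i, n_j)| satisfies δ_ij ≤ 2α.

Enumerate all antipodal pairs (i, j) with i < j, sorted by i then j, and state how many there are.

count = 3; pairs: (0,3), (1,3), (2,4)

α = atan 0.45 = 24.23°;  2α = 48.46°
n_0 = (+0.7254, +0.6884)
n_1 = (+0.0324, +0.9995)
n_2 = (-0.6581, +0.7529)
n_3 = (-0.3579, -0.9338)
n_4 = (+0.9994, -0.0353)
  (0,1): δ = 135.36°  ·
  (0,2): δ = 92.34°  ·
  (0,3): δ = 25.53°  ✓
  (0,4): δ = 134.48°  ·
  (1,2): δ = 136.99°  ·
  (1,3): δ = 19.11°  ✓
  (1,4): δ = 89.84°  ·
  (2,3): δ = 62.13°  ·
  (2,4): δ = 46.82°  ✓
  (3,4): δ = 71.05°  ·
antipodal pairs: 3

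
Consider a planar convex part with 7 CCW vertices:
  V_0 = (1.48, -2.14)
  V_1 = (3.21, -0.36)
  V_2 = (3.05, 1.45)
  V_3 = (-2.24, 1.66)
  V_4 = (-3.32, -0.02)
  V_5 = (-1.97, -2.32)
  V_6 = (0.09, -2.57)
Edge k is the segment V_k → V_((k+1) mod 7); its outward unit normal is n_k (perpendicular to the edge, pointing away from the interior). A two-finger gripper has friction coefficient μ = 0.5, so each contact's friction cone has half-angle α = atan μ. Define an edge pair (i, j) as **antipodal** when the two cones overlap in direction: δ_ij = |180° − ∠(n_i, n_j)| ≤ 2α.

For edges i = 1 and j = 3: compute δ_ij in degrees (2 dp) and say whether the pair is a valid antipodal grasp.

α = atan 0.5 = 26.57°;  2α = 53.13°
edge 1: e_1 = (-0.16, +1.81);  n_1 = (+0.9961, +0.0881)
edge 3: e_3 = (-1.08, -1.68);  n_3 = (-0.8412, +0.5408)
∠(n_1, n_3) = 142.21°
δ = |180° − 142.21°| = 37.79°
37.79° ≤ 2α = 53.13°  →  valid

δ = 37.79°, valid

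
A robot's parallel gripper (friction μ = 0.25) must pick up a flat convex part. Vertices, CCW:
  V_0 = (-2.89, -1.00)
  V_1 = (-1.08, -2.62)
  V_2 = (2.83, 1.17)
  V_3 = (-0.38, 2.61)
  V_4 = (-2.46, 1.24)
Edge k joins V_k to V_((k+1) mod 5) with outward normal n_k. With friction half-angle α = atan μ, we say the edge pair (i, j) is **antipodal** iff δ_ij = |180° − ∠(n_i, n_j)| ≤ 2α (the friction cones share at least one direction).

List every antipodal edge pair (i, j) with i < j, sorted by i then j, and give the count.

count = 2; pairs: (0,2), (1,3)

α = atan 0.25 = 14.04°;  2α = 28.07°
n_0 = (-0.6669, -0.7451)
n_1 = (+0.6960, -0.7180)
n_2 = (+0.4093, +0.9124)
n_3 = (-0.5501, +0.8351)
n_4 = (-0.9821, +0.1885)
  (0,1): δ = 94.06°  ·
  (0,2): δ = 17.67°  ✓
  (0,3): δ = 75.20°  ·
  (0,4): δ = 120.96°  ·
  (1,2): δ = 68.27°  ·
  (1,3): δ = 10.74°  ✓
  (1,4): δ = 35.03°  ·
  (2,3): δ = 122.47°  ·
  (2,4): δ = 76.71°  ·
  (3,4): δ = 134.24°  ·
antipodal pairs: 2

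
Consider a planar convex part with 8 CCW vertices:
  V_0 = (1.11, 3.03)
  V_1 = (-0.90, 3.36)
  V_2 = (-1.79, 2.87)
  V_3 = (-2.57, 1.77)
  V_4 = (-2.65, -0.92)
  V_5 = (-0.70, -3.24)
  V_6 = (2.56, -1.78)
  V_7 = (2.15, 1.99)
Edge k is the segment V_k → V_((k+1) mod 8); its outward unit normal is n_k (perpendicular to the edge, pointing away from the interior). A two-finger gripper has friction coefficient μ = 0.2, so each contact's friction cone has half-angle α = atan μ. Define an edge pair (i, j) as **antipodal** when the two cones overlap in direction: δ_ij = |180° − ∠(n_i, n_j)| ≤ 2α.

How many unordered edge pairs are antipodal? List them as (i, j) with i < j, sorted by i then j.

α = atan 0.2 = 11.31°;  2α = 22.62°
n_0 = (+0.1620, +0.9868)
n_1 = (-0.4823, +0.8760)
n_2 = (-0.8157, +0.5784)
n_3 = (-0.9996, +0.0297)
n_4 = (-0.7655, -0.6434)
n_5 = (+0.4087, -0.9127)
n_6 = (+0.9941, +0.1081)
n_7 = (+0.7071, +0.7071)
  (0,1): δ = 141.84°  ·
  (0,2): δ = 116.02°  ·
  (0,3): δ = 82.38°  ·
  (0,4): δ = 40.63°  ·
  (0,5): δ = 33.45°  ·
  (0,6): δ = 105.53°  ·
  (0,7): δ = 144.32°  ·
  (1,2): δ = 154.18°  ·
  (1,3): δ = 120.54°  ·
  (1,4): δ = 78.79°  ·
  (1,5): δ = 4.71°  ✓
  (1,6): δ = 67.37°  ·
  (1,7): δ = 106.16°  ·
  (2,3): δ = 146.36°  ·
  (2,4): δ = 104.61°  ·
  (2,5): δ = 30.53°  ·
  (2,6): δ = 41.55°  ·
  (2,7): δ = 80.34°  ·
  (3,4): δ = 138.25°  ·
  (3,5): δ = 64.17°  ·
  (3,6): δ = 7.91°  ✓
  (3,7): δ = 46.70°  ·
  (4,5): δ = 105.92°  ·
  (4,6): δ = 33.84°  ·
  (4,7): δ = 4.95°  ✓
  (5,6): δ = 107.92°  ·
  (5,7): δ = 69.13°  ·
  (6,7): δ = 141.21°  ·
antipodal pairs: 3

count = 3; pairs: (1,5), (3,6), (4,7)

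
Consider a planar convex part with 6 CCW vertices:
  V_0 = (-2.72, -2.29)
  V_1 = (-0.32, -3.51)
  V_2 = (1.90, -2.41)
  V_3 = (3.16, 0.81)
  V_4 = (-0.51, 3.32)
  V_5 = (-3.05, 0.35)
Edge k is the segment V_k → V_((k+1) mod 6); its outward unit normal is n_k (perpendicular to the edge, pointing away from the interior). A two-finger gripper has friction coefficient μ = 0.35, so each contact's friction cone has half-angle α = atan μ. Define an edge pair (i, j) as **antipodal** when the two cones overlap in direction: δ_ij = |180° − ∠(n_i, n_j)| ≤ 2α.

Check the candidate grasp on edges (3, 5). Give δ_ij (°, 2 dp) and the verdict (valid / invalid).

α = atan 0.35 = 19.29°;  2α = 38.58°
edge 3: e_3 = (-3.67, +2.51);  n_3 = (+0.5645, +0.8254)
edge 5: e_5 = (+0.33, -2.64);  n_5 = (-0.9923, -0.1240)
∠(n_3, n_5) = 131.49°
δ = |180° − 131.49°| = 48.51°
48.51° > 2α = 38.58°  →  invalid

δ = 48.51°, invalid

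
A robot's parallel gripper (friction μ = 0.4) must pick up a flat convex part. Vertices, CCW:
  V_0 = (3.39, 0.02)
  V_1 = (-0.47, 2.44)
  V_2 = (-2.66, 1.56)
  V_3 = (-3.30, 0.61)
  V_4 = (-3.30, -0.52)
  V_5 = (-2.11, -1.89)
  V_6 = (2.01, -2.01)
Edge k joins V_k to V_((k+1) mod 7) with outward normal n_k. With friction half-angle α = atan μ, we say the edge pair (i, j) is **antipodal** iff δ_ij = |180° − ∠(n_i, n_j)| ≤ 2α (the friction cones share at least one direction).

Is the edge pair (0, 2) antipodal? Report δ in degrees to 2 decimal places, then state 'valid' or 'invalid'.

δ = 91.88°, invalid

α = atan 0.4 = 21.80°;  2α = 43.60°
edge 0: e_0 = (-3.86, +2.42);  n_0 = (+0.5312, +0.8473)
edge 2: e_2 = (-0.64, -0.95);  n_2 = (-0.8294, +0.5587)
∠(n_0, n_2) = 88.12°
δ = |180° − 88.12°| = 91.88°
91.88° > 2α = 43.60°  →  invalid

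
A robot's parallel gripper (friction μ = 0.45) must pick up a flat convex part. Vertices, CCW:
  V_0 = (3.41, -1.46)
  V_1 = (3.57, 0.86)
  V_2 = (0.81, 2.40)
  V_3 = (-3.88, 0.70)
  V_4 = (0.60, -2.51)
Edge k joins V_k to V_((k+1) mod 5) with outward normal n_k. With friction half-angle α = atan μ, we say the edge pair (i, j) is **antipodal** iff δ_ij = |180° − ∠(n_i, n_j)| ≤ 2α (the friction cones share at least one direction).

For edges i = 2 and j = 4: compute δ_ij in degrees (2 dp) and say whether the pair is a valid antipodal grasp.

δ = 0.56°, valid

α = atan 0.45 = 24.23°;  2α = 48.46°
edge 2: e_2 = (-4.69, -1.70);  n_2 = (-0.3408, +0.9401)
edge 4: e_4 = (+2.81, +1.05);  n_4 = (+0.3500, -0.9367)
∠(n_2, n_4) = 179.44°
δ = |180° − 179.44°| = 0.56°
0.56° ≤ 2α = 48.46°  →  valid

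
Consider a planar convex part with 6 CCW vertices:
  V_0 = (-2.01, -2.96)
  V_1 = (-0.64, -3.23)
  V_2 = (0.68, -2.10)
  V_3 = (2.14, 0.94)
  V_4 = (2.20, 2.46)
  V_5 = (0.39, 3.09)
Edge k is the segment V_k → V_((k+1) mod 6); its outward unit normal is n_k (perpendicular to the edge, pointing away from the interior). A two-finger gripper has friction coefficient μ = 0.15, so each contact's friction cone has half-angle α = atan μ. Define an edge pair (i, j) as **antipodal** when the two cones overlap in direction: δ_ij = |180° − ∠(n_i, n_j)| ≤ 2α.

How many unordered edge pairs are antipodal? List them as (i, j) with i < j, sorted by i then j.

α = atan 0.15 = 8.53°;  2α = 17.06°
n_0 = (-0.1934, -0.9811)
n_1 = (+0.6503, -0.7597)
n_2 = (+0.9014, -0.4329)
n_3 = (+0.9992, -0.0394)
n_4 = (+0.3287, +0.9444)
n_5 = (-0.9295, +0.3687)
  (0,1): δ = 128.29°  ·
  (0,2): δ = 104.50°  ·
  (0,3): δ = 81.11°  ·
  (0,4): δ = 8.04°  ✓
  (0,5): δ = 79.51°  ·
  (1,2): δ = 156.22°  ·
  (1,3): δ = 132.83°  ·
  (1,4): δ = 59.76°  ·
  (1,5): δ = 27.80°  ·
  (2,3): δ = 156.61°  ·
  (2,4): δ = 83.54°  ·
  (2,5): δ = 4.02°  ✓
  (3,4): δ = 106.93°  ·
  (3,5): δ = 19.38°  ·
  (4,5): δ = 92.45°  ·
antipodal pairs: 2

count = 2; pairs: (0,4), (2,5)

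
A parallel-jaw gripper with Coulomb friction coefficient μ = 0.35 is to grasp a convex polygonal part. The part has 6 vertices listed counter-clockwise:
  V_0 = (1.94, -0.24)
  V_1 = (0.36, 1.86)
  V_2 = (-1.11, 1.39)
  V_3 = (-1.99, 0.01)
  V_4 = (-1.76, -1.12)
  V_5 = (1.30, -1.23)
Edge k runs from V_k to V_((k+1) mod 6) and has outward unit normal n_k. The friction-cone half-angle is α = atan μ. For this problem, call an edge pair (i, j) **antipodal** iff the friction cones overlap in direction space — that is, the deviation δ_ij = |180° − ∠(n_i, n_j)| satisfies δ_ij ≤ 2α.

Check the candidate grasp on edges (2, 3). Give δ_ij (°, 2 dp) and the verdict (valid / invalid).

α = atan 0.35 = 19.29°;  2α = 38.58°
edge 2: e_2 = (-0.88, -1.38);  n_2 = (-0.8432, +0.5377)
edge 3: e_3 = (+0.23, -1.13);  n_3 = (-0.9799, -0.1995)
∠(n_2, n_3) = 44.03°
δ = |180° − 44.03°| = 135.97°
135.97° > 2α = 38.58°  →  invalid

δ = 135.97°, invalid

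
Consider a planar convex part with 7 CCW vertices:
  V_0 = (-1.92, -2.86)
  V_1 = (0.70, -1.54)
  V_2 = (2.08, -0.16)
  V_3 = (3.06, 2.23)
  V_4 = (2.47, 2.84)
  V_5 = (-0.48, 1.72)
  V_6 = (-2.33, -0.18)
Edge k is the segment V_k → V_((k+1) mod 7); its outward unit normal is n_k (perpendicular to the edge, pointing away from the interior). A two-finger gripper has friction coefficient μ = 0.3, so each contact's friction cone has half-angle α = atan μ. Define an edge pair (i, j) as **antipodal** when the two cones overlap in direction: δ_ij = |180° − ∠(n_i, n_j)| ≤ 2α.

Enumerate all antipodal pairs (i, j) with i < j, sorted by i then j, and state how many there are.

count = 6; pairs: (0,4), (0,5), (1,4), (1,5), (2,5), (2,6)

α = atan 0.3 = 16.70°;  2α = 33.40°
n_0 = (+0.4499, -0.8931)
n_1 = (+0.7071, -0.7071)
n_2 = (+0.9252, -0.3794)
n_3 = (+0.7188, +0.6952)
n_4 = (-0.3549, +0.9349)
n_5 = (-0.7165, +0.6976)
n_6 = (-0.9885, -0.1512)
  (0,1): δ = 161.74°  ·
  (0,2): δ = 139.04°  ·
  (0,3): δ = 72.69°  ·
  (0,4): δ = 5.95°  ✓
  (0,5): δ = 19.02°  ✓
  (0,6): δ = 71.96°  ·
  (1,2): δ = 157.30°  ·
  (1,3): δ = 90.95°  ·
  (1,4): δ = 24.21°  ✓
  (1,5): δ = 0.76°  ✓
  (1,6): δ = 53.70°  ·
  (2,3): δ = 113.66°  ·
  (2,4): δ = 46.91°  ·
  (2,5): δ = 21.94°  ✓
  (2,6): δ = 30.99°  ✓
  (3,4): δ = 113.26°  ·
  (3,5): δ = 88.28°  ·
  (3,6): δ = 35.35°  ·
  (4,5): δ = 155.03°  ·
  (4,6): δ = 102.09°  ·
  (5,6): δ = 127.07°  ·
antipodal pairs: 6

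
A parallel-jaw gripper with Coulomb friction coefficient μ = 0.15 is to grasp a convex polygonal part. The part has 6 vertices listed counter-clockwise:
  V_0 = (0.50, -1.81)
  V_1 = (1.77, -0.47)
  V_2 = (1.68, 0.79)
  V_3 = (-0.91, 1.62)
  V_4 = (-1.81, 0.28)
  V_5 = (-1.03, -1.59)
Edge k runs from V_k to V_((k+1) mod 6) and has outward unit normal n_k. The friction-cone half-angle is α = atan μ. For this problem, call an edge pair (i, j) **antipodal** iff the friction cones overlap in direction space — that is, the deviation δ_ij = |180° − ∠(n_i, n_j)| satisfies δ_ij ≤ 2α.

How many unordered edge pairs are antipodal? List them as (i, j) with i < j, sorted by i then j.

count = 2; pairs: (0,3), (2,5)

α = atan 0.15 = 8.53°;  2α = 17.06°
n_0 = (+0.7258, -0.6879)
n_1 = (+0.9975, +0.0712)
n_2 = (+0.3052, +0.9523)
n_3 = (-0.8301, +0.5576)
n_4 = (-0.9229, -0.3850)
n_5 = (-0.1423, -0.9898)
  (0,1): δ = 132.45°  ·
  (0,2): δ = 64.31°  ·
  (0,3): δ = 9.58°  ✓
  (0,4): δ = 66.11°  ·
  (0,5): δ = 125.28°  ·
  (1,2): δ = 111.85°  ·
  (1,3): δ = 37.97°  ·
  (1,4): δ = 18.56°  ·
  (1,5): δ = 77.73°  ·
  (2,3): δ = 106.12°  ·
  (2,4): δ = 49.59°  ·
  (2,5): δ = 9.59°  ✓
  (3,4): δ = 123.47°  ·
  (3,5): δ = 64.30°  ·
  (4,5): δ = 120.82°  ·
antipodal pairs: 2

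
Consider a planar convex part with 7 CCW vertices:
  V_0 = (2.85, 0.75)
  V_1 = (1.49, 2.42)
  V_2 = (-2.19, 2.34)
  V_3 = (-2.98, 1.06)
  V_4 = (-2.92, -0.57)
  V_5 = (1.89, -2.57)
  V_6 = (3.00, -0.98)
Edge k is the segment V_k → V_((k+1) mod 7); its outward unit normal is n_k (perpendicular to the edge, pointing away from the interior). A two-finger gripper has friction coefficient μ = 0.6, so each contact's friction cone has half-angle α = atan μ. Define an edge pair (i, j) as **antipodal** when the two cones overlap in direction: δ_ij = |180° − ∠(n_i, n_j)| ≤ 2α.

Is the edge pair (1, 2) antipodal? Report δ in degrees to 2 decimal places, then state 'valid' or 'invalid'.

α = atan 0.6 = 30.96°;  2α = 61.93°
edge 1: e_1 = (-3.68, -0.08);  n_1 = (-0.0217, +0.9998)
edge 2: e_2 = (-0.79, -1.28);  n_2 = (-0.8510, +0.5252)
∠(n_1, n_2) = 57.07°
δ = |180° − 57.07°| = 122.93°
122.93° > 2α = 61.93°  →  invalid

δ = 122.93°, invalid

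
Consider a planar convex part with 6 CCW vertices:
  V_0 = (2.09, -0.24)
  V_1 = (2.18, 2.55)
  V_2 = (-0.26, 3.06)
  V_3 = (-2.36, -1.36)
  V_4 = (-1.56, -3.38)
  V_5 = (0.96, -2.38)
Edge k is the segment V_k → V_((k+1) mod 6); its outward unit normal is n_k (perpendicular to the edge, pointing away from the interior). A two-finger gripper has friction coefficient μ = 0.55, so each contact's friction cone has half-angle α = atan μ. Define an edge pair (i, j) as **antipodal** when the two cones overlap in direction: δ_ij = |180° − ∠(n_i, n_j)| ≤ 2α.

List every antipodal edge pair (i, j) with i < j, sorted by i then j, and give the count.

α = atan 0.55 = 28.81°;  2α = 57.62°
n_0 = (+0.9995, -0.0322)
n_1 = (+0.2046, +0.9788)
n_2 = (-0.9032, +0.4291)
n_3 = (-0.9297, -0.3682)
n_4 = (+0.3688, -0.9295)
n_5 = (+0.8843, -0.4669)
  (0,1): δ = 99.96°  ·
  (0,2): δ = 23.57°  ✓
  (0,3): δ = 23.45°  ✓
  (0,4): δ = 113.49°  ·
  (0,5): δ = 154.01°  ·
  (1,2): δ = 103.61°  ·
  (1,3): δ = 56.59°  ✓
  (1,4): δ = 33.45°  ✓
  (1,5): δ = 73.97°  ·
  (2,3): δ = 132.98°  ·
  (2,4): δ = 42.94°  ✓
  (2,5): δ = 2.42°  ✓
  (3,4): δ = 89.96°  ·
  (3,5): δ = 49.44°  ✓
  (4,5): δ = 139.48°  ·
antipodal pairs: 7

count = 7; pairs: (0,2), (0,3), (1,3), (1,4), (2,4), (2,5), (3,5)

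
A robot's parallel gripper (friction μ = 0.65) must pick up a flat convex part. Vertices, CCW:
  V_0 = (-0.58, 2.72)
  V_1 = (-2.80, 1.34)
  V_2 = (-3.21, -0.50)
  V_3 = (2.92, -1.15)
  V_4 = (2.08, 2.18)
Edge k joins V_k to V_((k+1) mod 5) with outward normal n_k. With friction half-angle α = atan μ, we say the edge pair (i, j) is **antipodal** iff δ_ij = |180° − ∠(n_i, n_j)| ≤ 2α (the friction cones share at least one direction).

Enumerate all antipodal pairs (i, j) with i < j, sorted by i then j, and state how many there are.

count = 3; pairs: (0,2), (1,3), (2,4)

α = atan 0.65 = 33.02°;  2α = 66.05°
n_0 = (-0.5279, +0.8493)
n_1 = (-0.9761, +0.2175)
n_2 = (-0.1054, -0.9944)
n_3 = (+0.9696, +0.2446)
n_4 = (+0.1989, +0.9800)
  (0,1): δ = 134.43°  ·
  (0,2): δ = 37.92°  ✓
  (0,3): δ = 72.29°  ·
  (0,4): δ = 136.66°  ·
  (1,2): δ = 83.49°  ·
  (1,3): δ = 26.72°  ✓
  (1,4): δ = 91.09°  ·
  (2,3): δ = 69.79°  ·
  (2,4): δ = 5.42°  ✓
  (3,4): δ = 115.63°  ·
antipodal pairs: 3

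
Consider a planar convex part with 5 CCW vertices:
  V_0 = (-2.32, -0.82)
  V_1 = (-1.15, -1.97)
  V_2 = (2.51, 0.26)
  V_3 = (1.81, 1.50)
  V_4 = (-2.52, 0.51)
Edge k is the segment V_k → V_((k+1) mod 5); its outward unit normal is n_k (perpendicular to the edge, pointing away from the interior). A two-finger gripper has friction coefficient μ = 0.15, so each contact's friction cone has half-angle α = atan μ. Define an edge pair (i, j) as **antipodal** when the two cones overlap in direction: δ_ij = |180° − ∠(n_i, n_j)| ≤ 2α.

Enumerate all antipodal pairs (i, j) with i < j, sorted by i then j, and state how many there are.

count = 1; pairs: (0,2)

α = atan 0.15 = 8.53°;  2α = 17.06°
n_0 = (-0.7010, -0.7132)
n_1 = (+0.5203, -0.8540)
n_2 = (+0.8708, +0.4916)
n_3 = (-0.2229, +0.9748)
n_4 = (-0.9889, -0.1487)
  (0,1): δ = 104.14°  ·
  (0,2): δ = 16.05°  ✓
  (0,3): δ = 57.38°  ·
  (0,4): δ = 143.06°  ·
  (1,2): δ = 91.91°  ·
  (1,3): δ = 18.47°  ·
  (1,4): δ = 67.20°  ·
  (2,3): δ = 106.57°  ·
  (2,4): δ = 20.89°  ·
  (3,4): δ = 94.33°  ·
antipodal pairs: 1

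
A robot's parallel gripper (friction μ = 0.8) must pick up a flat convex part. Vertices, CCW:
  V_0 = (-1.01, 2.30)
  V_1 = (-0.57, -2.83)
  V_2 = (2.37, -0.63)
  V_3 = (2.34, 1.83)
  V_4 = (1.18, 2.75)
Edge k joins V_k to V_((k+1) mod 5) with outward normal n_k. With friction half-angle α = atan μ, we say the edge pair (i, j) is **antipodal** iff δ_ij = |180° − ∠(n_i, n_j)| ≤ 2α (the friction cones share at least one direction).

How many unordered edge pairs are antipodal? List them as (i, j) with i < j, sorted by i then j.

count = 5; pairs: (0,1), (0,2), (0,3), (1,3), (1,4)

α = atan 0.8 = 38.66°;  2α = 77.32°
n_0 = (-0.9963, -0.0855)
n_1 = (+0.5991, -0.8007)
n_2 = (+0.9999, +0.0122)
n_3 = (+0.6214, +0.7835)
n_4 = (-0.2013, +0.9795)
  (0,1): δ = 58.09°  ✓
  (0,2): δ = 4.20°  ✓
  (0,3): δ = 46.68°  ✓
  (0,4): δ = 96.71°  ·
  (1,2): δ = 126.11°  ·
  (1,3): δ = 75.23°  ✓
  (1,4): δ = 25.20°  ✓
  (2,3): δ = 129.12°  ·
  (2,4): δ = 79.09°  ·
  (3,4): δ = 129.97°  ·
antipodal pairs: 5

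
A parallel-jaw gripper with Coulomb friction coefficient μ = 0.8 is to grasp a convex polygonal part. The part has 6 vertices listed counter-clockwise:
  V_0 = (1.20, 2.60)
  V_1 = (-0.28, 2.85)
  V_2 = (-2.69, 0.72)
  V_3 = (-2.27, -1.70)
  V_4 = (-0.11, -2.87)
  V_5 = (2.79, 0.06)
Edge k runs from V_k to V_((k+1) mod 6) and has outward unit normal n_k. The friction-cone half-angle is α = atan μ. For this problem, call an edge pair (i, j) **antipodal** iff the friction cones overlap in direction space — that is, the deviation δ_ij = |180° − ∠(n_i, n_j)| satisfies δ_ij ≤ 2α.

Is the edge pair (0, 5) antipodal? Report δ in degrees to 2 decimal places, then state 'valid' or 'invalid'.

δ = 131.63°, invalid

α = atan 0.8 = 38.66°;  2α = 77.32°
edge 0: e_0 = (-1.48, +0.25);  n_0 = (+0.1666, +0.9860)
edge 5: e_5 = (-1.59, +2.54);  n_5 = (+0.8476, +0.5306)
∠(n_0, n_5) = 48.37°
δ = |180° − 48.37°| = 131.63°
131.63° > 2α = 77.32°  →  invalid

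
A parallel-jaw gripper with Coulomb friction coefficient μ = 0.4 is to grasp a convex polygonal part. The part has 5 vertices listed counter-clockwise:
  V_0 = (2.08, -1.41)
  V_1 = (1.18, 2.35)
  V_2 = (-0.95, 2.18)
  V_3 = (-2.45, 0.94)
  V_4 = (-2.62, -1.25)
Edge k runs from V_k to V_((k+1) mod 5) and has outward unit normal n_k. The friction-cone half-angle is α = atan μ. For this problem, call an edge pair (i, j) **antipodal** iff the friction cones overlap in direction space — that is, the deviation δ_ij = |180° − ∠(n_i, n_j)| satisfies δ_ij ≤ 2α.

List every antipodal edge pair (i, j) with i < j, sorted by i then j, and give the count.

count = 3; pairs: (0,3), (1,4), (2,4)

α = atan 0.4 = 21.80°;  2α = 43.60°
n_0 = (+0.9725, +0.2328)
n_1 = (-0.0796, +0.9968)
n_2 = (-0.6371, +0.7707)
n_3 = (-0.9970, +0.0774)
n_4 = (-0.0340, -0.9994)
  (0,1): δ = 98.90°  ·
  (0,2): δ = 63.88°  ·
  (0,3): δ = 17.90°  ✓
  (0,4): δ = 74.59°  ·
  (1,2): δ = 144.98°  ·
  (1,3): δ = 99.00°  ·
  (1,4): δ = 6.51°  ✓
  (2,3): δ = 134.02°  ·
  (2,4): δ = 41.53°  ✓
  (3,4): δ = 87.51°  ·
antipodal pairs: 3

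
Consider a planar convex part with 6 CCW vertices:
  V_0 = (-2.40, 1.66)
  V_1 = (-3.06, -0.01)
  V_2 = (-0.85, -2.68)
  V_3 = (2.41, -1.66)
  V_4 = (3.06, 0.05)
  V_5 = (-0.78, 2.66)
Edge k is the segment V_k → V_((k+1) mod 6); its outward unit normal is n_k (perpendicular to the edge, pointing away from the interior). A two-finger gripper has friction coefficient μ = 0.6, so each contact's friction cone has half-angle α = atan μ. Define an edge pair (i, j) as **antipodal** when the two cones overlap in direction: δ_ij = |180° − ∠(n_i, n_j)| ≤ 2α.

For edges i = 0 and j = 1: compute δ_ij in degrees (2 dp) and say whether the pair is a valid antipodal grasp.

δ = 118.82°, invalid

α = atan 0.6 = 30.96°;  2α = 61.93°
edge 0: e_0 = (-0.66, -1.67);  n_0 = (-0.9300, +0.3675)
edge 1: e_1 = (+2.21, -2.67);  n_1 = (-0.7703, -0.6376)
∠(n_0, n_1) = 61.18°
δ = |180° − 61.18°| = 118.82°
118.82° > 2α = 61.93°  →  invalid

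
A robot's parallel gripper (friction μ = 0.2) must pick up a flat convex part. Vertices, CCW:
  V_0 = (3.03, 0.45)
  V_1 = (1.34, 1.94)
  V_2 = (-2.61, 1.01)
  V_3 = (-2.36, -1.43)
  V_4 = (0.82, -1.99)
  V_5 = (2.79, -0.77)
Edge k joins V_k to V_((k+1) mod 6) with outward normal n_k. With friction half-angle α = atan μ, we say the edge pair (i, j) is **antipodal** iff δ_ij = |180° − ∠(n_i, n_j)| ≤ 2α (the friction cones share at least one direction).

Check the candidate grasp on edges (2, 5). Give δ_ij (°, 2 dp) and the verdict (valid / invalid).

δ = 16.98°, valid

α = atan 0.2 = 11.31°;  2α = 22.62°
edge 2: e_2 = (+0.25, -2.44);  n_2 = (-0.9948, -0.1019)
edge 5: e_5 = (+0.24, +1.22);  n_5 = (+0.9812, -0.1930)
∠(n_2, n_5) = 163.02°
δ = |180° − 163.02°| = 16.98°
16.98° ≤ 2α = 22.62°  →  valid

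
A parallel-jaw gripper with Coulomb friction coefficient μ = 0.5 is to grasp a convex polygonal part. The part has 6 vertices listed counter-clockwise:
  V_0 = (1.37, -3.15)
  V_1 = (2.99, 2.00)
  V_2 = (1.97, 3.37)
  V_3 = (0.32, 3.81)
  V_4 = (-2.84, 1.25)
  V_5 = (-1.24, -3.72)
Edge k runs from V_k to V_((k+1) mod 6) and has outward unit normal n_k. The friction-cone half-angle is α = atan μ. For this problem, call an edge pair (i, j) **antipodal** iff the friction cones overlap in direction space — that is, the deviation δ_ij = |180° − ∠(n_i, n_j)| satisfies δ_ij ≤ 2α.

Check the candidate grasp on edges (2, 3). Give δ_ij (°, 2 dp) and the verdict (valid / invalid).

δ = 126.06°, invalid

α = atan 0.5 = 26.57°;  2α = 53.13°
edge 2: e_2 = (-1.65, +0.44);  n_2 = (+0.2577, +0.9662)
edge 3: e_3 = (-3.16, -2.56);  n_3 = (-0.6295, +0.7770)
∠(n_2, n_3) = 53.94°
δ = |180° − 53.94°| = 126.06°
126.06° > 2α = 53.13°  →  invalid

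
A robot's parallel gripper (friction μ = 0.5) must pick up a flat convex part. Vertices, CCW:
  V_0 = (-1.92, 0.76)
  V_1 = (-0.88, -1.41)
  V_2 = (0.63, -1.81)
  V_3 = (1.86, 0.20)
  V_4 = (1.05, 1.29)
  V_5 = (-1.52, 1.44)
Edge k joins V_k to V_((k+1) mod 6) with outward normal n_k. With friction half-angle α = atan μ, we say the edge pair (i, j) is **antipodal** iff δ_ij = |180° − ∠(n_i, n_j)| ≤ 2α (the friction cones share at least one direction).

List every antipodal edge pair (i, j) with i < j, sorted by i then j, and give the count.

count = 4; pairs: (0,3), (1,3), (1,4), (2,5)

α = atan 0.5 = 26.57°;  2α = 53.13°
n_0 = (-0.9018, -0.4322)
n_1 = (-0.2561, -0.9667)
n_2 = (+0.8530, -0.5220)
n_3 = (+0.8026, +0.5965)
n_4 = (+0.0583, +0.9983)
n_5 = (-0.8619, +0.5070)
  (0,1): δ = 130.44°  ·
  (0,2): δ = 57.07°  ·
  (0,3): δ = 11.01°  ✓
  (0,4): δ = 61.05°  ·
  (0,5): δ = 123.93°  ·
  (1,2): δ = 106.63°  ·
  (1,3): δ = 38.55°  ✓
  (1,4): δ = 11.50°  ✓
  (1,5): δ = 74.37°  ·
  (2,3): δ = 111.92°  ·
  (2,4): δ = 61.88°  ·
  (2,5): δ = 1.00°  ✓
  (3,4): δ = 129.96°  ·
  (3,5): δ = 67.08°  ·
  (4,5): δ = 117.13°  ·
antipodal pairs: 4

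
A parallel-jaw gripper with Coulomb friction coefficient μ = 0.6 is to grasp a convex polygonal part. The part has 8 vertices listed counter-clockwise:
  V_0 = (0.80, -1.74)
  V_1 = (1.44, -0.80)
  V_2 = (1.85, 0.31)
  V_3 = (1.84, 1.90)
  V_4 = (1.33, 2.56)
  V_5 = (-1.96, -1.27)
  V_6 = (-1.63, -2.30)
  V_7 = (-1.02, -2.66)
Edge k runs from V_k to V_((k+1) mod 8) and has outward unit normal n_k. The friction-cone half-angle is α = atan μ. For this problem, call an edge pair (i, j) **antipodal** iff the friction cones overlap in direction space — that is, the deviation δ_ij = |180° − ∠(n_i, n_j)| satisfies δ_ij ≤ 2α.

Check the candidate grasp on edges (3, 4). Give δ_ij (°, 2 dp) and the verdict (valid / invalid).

δ = 78.36°, invalid

α = atan 0.6 = 30.96°;  2α = 61.93°
edge 3: e_3 = (-0.51, +0.66);  n_3 = (+0.7913, +0.6114)
edge 4: e_4 = (-3.29, -3.83);  n_4 = (-0.7586, +0.6516)
∠(n_3, n_4) = 101.64°
δ = |180° − 101.64°| = 78.36°
78.36° > 2α = 61.93°  →  invalid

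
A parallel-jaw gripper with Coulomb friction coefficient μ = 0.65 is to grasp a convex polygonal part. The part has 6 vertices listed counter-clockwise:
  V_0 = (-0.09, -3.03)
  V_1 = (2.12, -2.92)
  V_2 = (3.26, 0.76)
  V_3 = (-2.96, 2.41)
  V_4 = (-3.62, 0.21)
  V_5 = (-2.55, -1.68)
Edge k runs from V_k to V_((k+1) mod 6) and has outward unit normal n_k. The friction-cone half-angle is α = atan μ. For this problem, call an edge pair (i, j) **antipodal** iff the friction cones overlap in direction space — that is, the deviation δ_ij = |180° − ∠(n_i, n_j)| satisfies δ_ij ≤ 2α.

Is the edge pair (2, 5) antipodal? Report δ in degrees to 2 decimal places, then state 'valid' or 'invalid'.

α = atan 0.65 = 33.02°;  2α = 66.05°
edge 2: e_2 = (-6.22, +1.65);  n_2 = (+0.2564, +0.9666)
edge 5: e_5 = (+2.46, -1.35);  n_5 = (-0.4811, -0.8767)
∠(n_2, n_5) = 166.10°
δ = |180° − 166.10°| = 13.90°
13.90° ≤ 2α = 66.05°  →  valid

δ = 13.90°, valid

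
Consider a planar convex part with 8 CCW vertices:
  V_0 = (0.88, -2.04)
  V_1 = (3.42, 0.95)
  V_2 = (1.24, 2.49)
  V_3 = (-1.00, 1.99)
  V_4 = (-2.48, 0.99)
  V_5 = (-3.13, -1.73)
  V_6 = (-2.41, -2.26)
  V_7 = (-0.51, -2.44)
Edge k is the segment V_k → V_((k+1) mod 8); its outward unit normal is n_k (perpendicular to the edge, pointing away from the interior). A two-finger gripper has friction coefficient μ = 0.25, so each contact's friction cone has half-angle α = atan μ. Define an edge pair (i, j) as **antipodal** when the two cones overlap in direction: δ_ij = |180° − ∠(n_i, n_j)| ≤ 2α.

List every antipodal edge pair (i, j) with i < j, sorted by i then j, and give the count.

α = atan 0.25 = 14.04°;  2α = 28.07°
n_0 = (+0.7621, -0.6474)
n_1 = (+0.5770, +0.8168)
n_2 = (-0.2179, +0.9760)
n_3 = (-0.5599, +0.8286)
n_4 = (-0.9726, +0.2324)
n_5 = (-0.5928, -0.8053)
n_6 = (-0.0943, -0.9955)
n_7 = (+0.2765, -0.9610)
  (0,1): δ = 84.89°  ·
  (0,2): δ = 37.07°  ·
  (0,3): δ = 15.61°  ✓
  (0,4): δ = 26.91°  ✓
  (0,5): δ = 93.99°  ·
  (0,6): δ = 124.94°  ·
  (0,7): δ = 146.40°  ·
  (1,2): δ = 132.18°  ·
  (1,3): δ = 110.72°  ·
  (1,4): δ = 68.20°  ·
  (1,5): δ = 1.12°  ✓
  (1,6): δ = 29.83°  ·
  (1,7): δ = 51.29°  ·
  (2,3): δ = 158.54°  ·
  (2,4): δ = 116.02°  ·
  (2,5): δ = 48.94°  ·
  (2,6): δ = 17.99°  ✓
  (2,7): δ = 3.47°  ✓
  (3,4): δ = 137.49°  ·
  (3,5): δ = 70.40°  ·
  (3,6): δ = 39.46°  ·
  (3,7): δ = 17.99°  ✓
  (4,5): δ = 112.92°  ·
  (4,6): δ = 81.97°  ·
  (4,7): δ = 60.51°  ·
  (5,6): δ = 149.05°  ·
  (5,7): δ = 127.59°  ·
  (6,7): δ = 158.53°  ·
antipodal pairs: 6

count = 6; pairs: (0,3), (0,4), (1,5), (2,6), (2,7), (3,7)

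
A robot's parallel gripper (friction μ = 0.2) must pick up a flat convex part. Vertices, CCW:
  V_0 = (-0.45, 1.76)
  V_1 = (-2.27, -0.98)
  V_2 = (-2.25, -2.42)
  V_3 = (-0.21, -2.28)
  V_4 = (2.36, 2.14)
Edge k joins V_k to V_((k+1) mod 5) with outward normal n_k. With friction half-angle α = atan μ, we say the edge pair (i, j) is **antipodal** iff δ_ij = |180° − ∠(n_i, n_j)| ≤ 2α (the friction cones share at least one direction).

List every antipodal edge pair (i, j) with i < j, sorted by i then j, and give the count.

α = atan 0.2 = 11.31°;  2α = 22.62°
n_0 = (-0.8330, +0.5533)
n_1 = (-0.9999, -0.0139)
n_2 = (+0.0685, -0.9977)
n_3 = (+0.8645, -0.5027)
n_4 = (-0.1340, +0.9910)
  (0,1): δ = 145.61°  ·
  (0,2): δ = 52.48°  ·
  (0,3): δ = 3.42°  ✓
  (0,4): δ = 131.29°  ·
  (1,2): δ = 86.87°  ·
  (1,3): δ = 30.97°  ·
  (1,4): δ = 96.91°  ·
  (2,3): δ = 124.10°  ·
  (2,4): δ = 3.78°  ✓
  (3,4): δ = 52.12°  ·
antipodal pairs: 2

count = 2; pairs: (0,3), (2,4)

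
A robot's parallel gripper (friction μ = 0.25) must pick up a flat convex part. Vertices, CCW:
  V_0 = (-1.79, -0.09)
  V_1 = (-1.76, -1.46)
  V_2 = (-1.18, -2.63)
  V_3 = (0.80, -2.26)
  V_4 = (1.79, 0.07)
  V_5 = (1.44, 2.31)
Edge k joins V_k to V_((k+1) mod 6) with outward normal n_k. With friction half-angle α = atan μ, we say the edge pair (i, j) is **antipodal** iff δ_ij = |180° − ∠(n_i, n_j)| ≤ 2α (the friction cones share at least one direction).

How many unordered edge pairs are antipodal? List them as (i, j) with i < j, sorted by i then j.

count = 4; pairs: (0,3), (0,4), (1,4), (2,5)

α = atan 0.25 = 14.04°;  2α = 28.07°
n_0 = (-0.9998, -0.0219)
n_1 = (-0.8960, -0.4441)
n_2 = (+0.1837, -0.9830)
n_3 = (+0.9204, -0.3911)
n_4 = (+0.9880, +0.1544)
n_5 = (-0.5964, +0.8027)
  (0,1): δ = 154.89°  ·
  (0,2): δ = 80.67°  ·
  (0,3): δ = 24.27°  ✓
  (0,4): δ = 7.63°  ✓
  (0,5): δ = 125.36°  ·
  (1,2): δ = 105.78°  ·
  (1,3): δ = 49.39°  ·
  (1,4): δ = 17.49°  ✓
  (1,5): δ = 100.24°  ·
  (2,3): δ = 123.60°  ·
  (2,4): δ = 91.70°  ·
  (2,5): δ = 26.03°  ✓
  (3,4): δ = 148.10°  ·
  (3,5): δ = 30.37°  ·
  (4,5): δ = 62.27°  ·
antipodal pairs: 4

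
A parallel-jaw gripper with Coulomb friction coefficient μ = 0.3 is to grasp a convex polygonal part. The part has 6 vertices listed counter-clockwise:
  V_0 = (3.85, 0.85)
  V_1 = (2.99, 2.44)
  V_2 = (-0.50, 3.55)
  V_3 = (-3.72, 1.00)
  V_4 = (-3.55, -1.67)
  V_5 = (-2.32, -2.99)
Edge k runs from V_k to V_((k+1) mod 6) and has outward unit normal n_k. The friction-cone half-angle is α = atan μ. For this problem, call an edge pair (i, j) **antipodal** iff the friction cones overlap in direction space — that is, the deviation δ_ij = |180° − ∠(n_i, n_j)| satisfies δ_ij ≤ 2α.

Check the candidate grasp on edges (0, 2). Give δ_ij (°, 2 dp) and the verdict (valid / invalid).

α = atan 0.3 = 16.70°;  2α = 33.40°
edge 0: e_0 = (-0.86, +1.59);  n_0 = (+0.8796, +0.4757)
edge 2: e_2 = (-3.22, -2.55);  n_2 = (-0.6208, +0.7839)
∠(n_0, n_2) = 99.97°
δ = |180° − 99.97°| = 80.03°
80.03° > 2α = 33.40°  →  invalid

δ = 80.03°, invalid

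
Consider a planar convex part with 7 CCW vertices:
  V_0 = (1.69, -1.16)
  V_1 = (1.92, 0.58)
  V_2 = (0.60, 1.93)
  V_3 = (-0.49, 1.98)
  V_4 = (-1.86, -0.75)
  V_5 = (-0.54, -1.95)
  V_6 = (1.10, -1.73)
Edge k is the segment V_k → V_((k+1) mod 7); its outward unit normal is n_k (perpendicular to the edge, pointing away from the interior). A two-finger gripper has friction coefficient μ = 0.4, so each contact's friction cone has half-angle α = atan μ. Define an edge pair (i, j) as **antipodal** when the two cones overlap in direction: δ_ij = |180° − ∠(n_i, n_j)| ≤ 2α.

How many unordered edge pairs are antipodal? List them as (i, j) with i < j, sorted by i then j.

α = atan 0.4 = 21.80°;  2α = 43.60°
n_0 = (+0.9914, -0.1310)
n_1 = (+0.7150, +0.6991)
n_2 = (+0.0458, +0.9989)
n_3 = (-0.8938, +0.4485)
n_4 = (-0.6727, -0.7399)
n_5 = (+0.1330, -0.9911)
n_6 = (+0.6948, -0.7192)
  (0,1): δ = 128.11°  ·
  (0,2): δ = 85.10°  ·
  (0,3): δ = 19.12°  ✓
  (0,4): δ = 55.26°  ·
  (0,5): δ = 105.17°  ·
  (0,6): δ = 141.54°  ·
  (1,2): δ = 136.98°  ·
  (1,3): δ = 71.01°  ·
  (1,4): δ = 3.37°  ✓
  (1,5): δ = 53.28°  ·
  (1,6): δ = 89.66°  ·
  (2,3): δ = 114.02°  ·
  (2,4): δ = 39.65°  ✓
  (2,5): δ = 10.27°  ✓
  (2,6): δ = 46.64°  ·
  (3,4): δ = 105.62°  ·
  (3,5): δ = 55.71°  ·
  (3,6): δ = 19.34°  ✓
  (4,5): δ = 130.09°  ·
  (4,6): δ = 93.71°  ·
  (5,6): δ = 143.63°  ·
antipodal pairs: 5

count = 5; pairs: (0,3), (1,4), (2,4), (2,5), (3,6)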